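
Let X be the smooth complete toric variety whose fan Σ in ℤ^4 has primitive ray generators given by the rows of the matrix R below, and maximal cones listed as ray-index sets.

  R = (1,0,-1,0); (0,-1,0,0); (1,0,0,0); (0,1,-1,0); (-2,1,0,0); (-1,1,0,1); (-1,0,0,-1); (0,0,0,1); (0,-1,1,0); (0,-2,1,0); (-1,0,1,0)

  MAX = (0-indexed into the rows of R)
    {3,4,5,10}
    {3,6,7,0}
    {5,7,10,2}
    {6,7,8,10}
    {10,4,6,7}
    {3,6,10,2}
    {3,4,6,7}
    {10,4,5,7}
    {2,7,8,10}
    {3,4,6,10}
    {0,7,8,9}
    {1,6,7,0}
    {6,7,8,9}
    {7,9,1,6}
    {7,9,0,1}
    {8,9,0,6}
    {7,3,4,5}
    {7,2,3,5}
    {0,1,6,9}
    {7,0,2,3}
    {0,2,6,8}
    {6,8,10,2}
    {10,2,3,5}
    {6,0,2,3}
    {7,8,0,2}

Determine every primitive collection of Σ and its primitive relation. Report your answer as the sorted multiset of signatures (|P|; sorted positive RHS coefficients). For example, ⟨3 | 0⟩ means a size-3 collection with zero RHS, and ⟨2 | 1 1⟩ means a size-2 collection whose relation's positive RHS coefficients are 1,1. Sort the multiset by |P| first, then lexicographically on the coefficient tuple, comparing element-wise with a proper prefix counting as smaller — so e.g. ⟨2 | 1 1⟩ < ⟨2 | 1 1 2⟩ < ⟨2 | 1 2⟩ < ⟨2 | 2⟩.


Δ(Σ) — 11 vertices, 23 min non-faces:

  P = {0,10}:  v_{0} + v_{10} = 0  ⇒ sig = ⟨2 | 0⟩
  P = {3,8}:  v_{3} + v_{8} = 0  ⇒ sig = ⟨2 | 0⟩
  P = {1,8}:  v_{1} + v_{8} = v_{9}  ⇒ sig = ⟨2 | 1⟩
  P = {3,9}:  v_{3} + v_{9} = v_{1}  ⇒ sig = ⟨2 | 1⟩
  P = {5,6}:  v_{5} + v_{6} = v_{4}  ⇒ sig = ⟨2 | 1⟩
  P = {0,5}:  v_{0} + v_{5} = v_{3} + v_{7}  ⇒ sig = ⟨2 | 1 1⟩
  P = {1,2}:  v_{1} + v_{2} = v_{0} + v_{8}  ⇒ sig = ⟨2 | 1 1⟩
  P = {2,4}:  v_{2} + v_{4} = v_{3} + v_{10}  ⇒ sig = ⟨2 | 1 1⟩
  P = {5,8}:  v_{5} + v_{8} = v_{7} + v_{10}  ⇒ sig = ⟨2 | 1 1⟩
  P = {0,4}:  v_{0} + v_{4} = v_{3} + v_{6} + v_{7}  ⇒ sig = ⟨2 | 1 1 1⟩
  P = {1,3}:  v_{1} + v_{3} = v_{0} + v_{6} + v_{7}  ⇒ sig = ⟨2 | 1 1 1⟩
  P = {1,10}:  v_{1} + v_{10} = v_{6} + v_{7} + v_{8}  ⇒ sig = ⟨2 | 1 1 1⟩
  P = {4,8}:  v_{4} + v_{8} = v_{6} + v_{7} + v_{10}  ⇒ sig = ⟨2 | 1 1 1⟩
  P = {5,9}:  v_{5} + v_{9} = v_{6} + 2·v_{7} + v_{8}  ⇒ sig = ⟨2 | 1 1 2⟩
  P = {9,10}:  v_{9} + v_{10} = v_{6} + v_{7} + 2·v_{8}  ⇒ sig = ⟨2 | 1 1 2⟩
  P = {1,5}:  v_{1} + v_{5} = v_{6} + 2·v_{7}  ⇒ sig = ⟨2 | 1 2⟩
  P = {2,9}:  v_{2} + v_{9} = v_{0} + 2·v_{8}  ⇒ sig = ⟨2 | 1 2⟩
  P = {4,9}:  v_{4} + v_{9} = 2·v_{6} + 2·v_{7} + v_{8}  ⇒ sig = ⟨2 | 1 2 2⟩
  P = {1,4}:  v_{1} + v_{4} = 2·v_{6} + 2·v_{7}  ⇒ sig = ⟨2 | 2 2⟩
  P = {2,6,7}:  v_{2} + v_{6} + v_{7} = 0  ⇒ sig = ⟨3 | 0⟩
  P = {3,7,10}:  v_{3} + v_{7} + v_{10} = v_{5}  ⇒ sig = ⟨3 | 1⟩
  P = {0,6,7,8}:  v_{0} + v_{6} + v_{7} + v_{8} = v_{1}  ⇒ sig = ⟨4 | 1⟩
  P = {0,6,7,9}:  v_{0} + v_{6} + v_{7} + v_{9} = 2·v_{1}  ⇒ sig = ⟨4 | 2⟩

Signatures (|P|; sorted positive RHS coefficients), sorted:
    ⟨2 | 0⟩
    ⟨2 | 0⟩
    ⟨2 | 1⟩
    ⟨2 | 1⟩
    ⟨2 | 1⟩
    ⟨2 | 1 1⟩
    ⟨2 | 1 1⟩
    ⟨2 | 1 1⟩
    ⟨2 | 1 1⟩
    ⟨2 | 1 1 1⟩
    ⟨2 | 1 1 1⟩
    ⟨2 | 1 1 1⟩
    ⟨2 | 1 1 1⟩
    ⟨2 | 1 1 2⟩
    ⟨2 | 1 1 2⟩
    ⟨2 | 1 2⟩
    ⟨2 | 1 2⟩
    ⟨2 | 1 2 2⟩
    ⟨2 | 2 2⟩
    ⟨3 | 0⟩
    ⟨3 | 1⟩
    ⟨4 | 1⟩
    ⟨4 | 2⟩


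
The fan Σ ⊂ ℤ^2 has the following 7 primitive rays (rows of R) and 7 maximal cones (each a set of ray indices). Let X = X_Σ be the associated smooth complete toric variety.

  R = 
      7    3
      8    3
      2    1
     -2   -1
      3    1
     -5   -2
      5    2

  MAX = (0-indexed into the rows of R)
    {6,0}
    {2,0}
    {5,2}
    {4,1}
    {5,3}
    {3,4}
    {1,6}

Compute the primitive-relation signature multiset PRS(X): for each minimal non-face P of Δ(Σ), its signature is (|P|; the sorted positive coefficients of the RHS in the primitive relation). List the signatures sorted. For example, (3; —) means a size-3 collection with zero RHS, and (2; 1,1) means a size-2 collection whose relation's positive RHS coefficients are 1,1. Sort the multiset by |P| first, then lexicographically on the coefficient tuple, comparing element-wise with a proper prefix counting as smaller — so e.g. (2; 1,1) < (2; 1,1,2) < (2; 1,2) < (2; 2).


Σ has 14 primitive collections:

  P = {2,3}:  v_{2} + v_{3} = 0  so sig = (2; —)
  P = {5,6}:  v_{5} + v_{6} = 0  so sig = (2; —)
  P = {0,3}:  v_{0} + v_{3} = v_{6}  so sig = (2; 1)
  P = {0,5}:  v_{0} + v_{5} = v_{2}  so sig = (2; 1)
  P = {1,5}:  v_{1} + v_{5} = v_{4}  so sig = (2; 1)
  P = {2,4}:  v_{2} + v_{4} = v_{6}  so sig = (2; 1)
  P = {2,6}:  v_{2} + v_{6} = v_{0}  so sig = (2; 1)
  P = {3,6}:  v_{3} + v_{6} = v_{4}  so sig = (2; 1)
  P = {4,5}:  v_{4} + v_{5} = v_{3}  so sig = (2; 1)
  P = {4,6}:  v_{4} + v_{6} = v_{1}  so sig = (2; 1)
  P = {0,4}:  v_{0} + v_{4} = 2·v_{6}  so sig = (2; 2)
  P = {1,2}:  v_{1} + v_{2} = 2·v_{6}  so sig = (2; 2)
  P = {1,3}:  v_{1} + v_{3} = 2·v_{4}  so sig = (2; 2)
  P = {0,1}:  v_{0} + v_{1} = 3·v_{6}  so sig = (2; 3)

Signatures (|P|; sorted positive RHS coefficients), sorted:
    (2; —)
    (2; —)
    (2; 1)
    (2; 1)
    (2; 1)
    (2; 1)
    (2; 1)
    (2; 1)
    (2; 1)
    (2; 1)
    (2; 2)
    (2; 2)
    (2; 2)
    (2; 3)


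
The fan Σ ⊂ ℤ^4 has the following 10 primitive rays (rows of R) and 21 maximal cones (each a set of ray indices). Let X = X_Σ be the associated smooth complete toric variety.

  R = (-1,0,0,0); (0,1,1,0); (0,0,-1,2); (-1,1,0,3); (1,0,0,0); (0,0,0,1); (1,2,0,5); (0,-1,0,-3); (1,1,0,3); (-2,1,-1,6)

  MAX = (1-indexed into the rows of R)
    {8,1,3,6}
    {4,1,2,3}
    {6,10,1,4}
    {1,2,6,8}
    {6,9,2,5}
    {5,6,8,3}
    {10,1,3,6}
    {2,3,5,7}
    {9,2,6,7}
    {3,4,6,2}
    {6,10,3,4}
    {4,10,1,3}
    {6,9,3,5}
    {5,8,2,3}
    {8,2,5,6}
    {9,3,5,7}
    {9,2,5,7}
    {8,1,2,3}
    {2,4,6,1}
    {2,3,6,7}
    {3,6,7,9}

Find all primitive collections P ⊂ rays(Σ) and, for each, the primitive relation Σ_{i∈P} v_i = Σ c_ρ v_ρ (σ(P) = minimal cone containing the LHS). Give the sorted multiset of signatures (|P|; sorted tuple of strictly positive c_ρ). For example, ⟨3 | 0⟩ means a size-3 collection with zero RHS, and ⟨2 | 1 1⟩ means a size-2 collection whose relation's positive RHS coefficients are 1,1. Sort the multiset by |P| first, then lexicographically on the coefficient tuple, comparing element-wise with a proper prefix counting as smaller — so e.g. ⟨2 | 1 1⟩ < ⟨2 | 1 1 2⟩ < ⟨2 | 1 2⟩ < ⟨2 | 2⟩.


|primitive collections| = 20. Relations:

  P={1,5}:  v_{1} + v_{5} = 0  →  sig = ⟨2 | 0⟩
  P={4,8}:  v_{4} + v_{8} = v_{1}  →  sig = ⟨2 | 1⟩
  P={8,9}:  v_{8} + v_{9} = v_{5}  →  sig = ⟨2 | 1⟩
  P={1,9}:  v_{1} + v_{9} = v_{2} + v_{3} + v_{6}  →  sig = ⟨2 | 1 1 1⟩
  P={4,5}:  v_{4} + v_{5} = v_{2} + v_{3} + v_{6}  →  sig = ⟨2 | 1 1 1⟩
  P={5,10}:  v_{5} + v_{10} = v_{3} + v_{4} + v_{6}  →  sig = ⟨2 | 1 1 1⟩
  P={7,8}:  v_{7} + v_{8} = v_{2} + v_{3} + v_{5}  →  sig = ⟨2 | 1 1 1⟩
  P={8,10}:  v_{8} + v_{10} = 2·v_{1} + v_{3} + v_{6}  →  sig = ⟨2 | 1 1 2⟩
  P={9,10}:  v_{9} + v_{10} = v_{2} + 2·v_{3} + v_{4} + 2·v_{6}  →  sig = ⟨2 | 1 1 2 2⟩
  P={1,7}:  v_{1} + v_{7} = 2·v_{2} + 2·v_{3} + v_{6}  →  sig = ⟨2 | 1 2 2⟩
  P={7,10}:  v_{7} + v_{10} = 2·v_{2} + 3·v_{3} + v_{4} + 2·v_{6}  →  sig = ⟨2 | 1 2 2 3⟩
  P={2,10}:  v_{2} + v_{10} = 2·v_{4}  →  sig = ⟨2 | 2⟩
  P={4,9}:  v_{4} + v_{9} = 2·v_{2} + 2·v_{3} + 2·v_{6}  →  sig = ⟨2 | 2 2 2⟩
  P={4,7}:  v_{4} + v_{7} = 3·v_{2} + 3·v_{3} + 2·v_{6}  →  sig = ⟨2 | 2 3 3⟩
  P={2,3,9}:  v_{2} + v_{3} + v_{9} = v_{7}  →  sig = ⟨3 | 1⟩
  P={5,6,7}:  v_{5} + v_{6} + v_{7} = 2·v_{9}  →  sig = ⟨3 | 2⟩
  P={2,3,6,8}:  v_{2} + v_{3} + v_{6} + v_{8} = 0  →  sig = ⟨4 | 0⟩
  P={1,2,3,6}:  v_{1} + v_{2} + v_{3} + v_{6} = v_{4}  →  sig = ⟨4 | 1⟩
  P={1,3,4,6}:  v_{1} + v_{3} + v_{4} + v_{6} = v_{10}  →  sig = ⟨4 | 1⟩
  P={2,3,5,6}:  v_{2} + v_{3} + v_{5} + v_{6} = v_{9}  →  sig = ⟨4 | 1⟩

so the primitive-relation signature multiset is
    ⟨2 | 0⟩
    ⟨2 | 1⟩
    ⟨2 | 1⟩
    ⟨2 | 1 1 1⟩
    ⟨2 | 1 1 1⟩
    ⟨2 | 1 1 1⟩
    ⟨2 | 1 1 1⟩
    ⟨2 | 1 1 2⟩
    ⟨2 | 1 1 2 2⟩
    ⟨2 | 1 2 2⟩
    ⟨2 | 1 2 2 3⟩
    ⟨2 | 2⟩
    ⟨2 | 2 2 2⟩
    ⟨2 | 2 3 3⟩
    ⟨3 | 1⟩
    ⟨3 | 2⟩
    ⟨4 | 0⟩
    ⟨4 | 1⟩
    ⟨4 | 1⟩
    ⟨4 | 1⟩


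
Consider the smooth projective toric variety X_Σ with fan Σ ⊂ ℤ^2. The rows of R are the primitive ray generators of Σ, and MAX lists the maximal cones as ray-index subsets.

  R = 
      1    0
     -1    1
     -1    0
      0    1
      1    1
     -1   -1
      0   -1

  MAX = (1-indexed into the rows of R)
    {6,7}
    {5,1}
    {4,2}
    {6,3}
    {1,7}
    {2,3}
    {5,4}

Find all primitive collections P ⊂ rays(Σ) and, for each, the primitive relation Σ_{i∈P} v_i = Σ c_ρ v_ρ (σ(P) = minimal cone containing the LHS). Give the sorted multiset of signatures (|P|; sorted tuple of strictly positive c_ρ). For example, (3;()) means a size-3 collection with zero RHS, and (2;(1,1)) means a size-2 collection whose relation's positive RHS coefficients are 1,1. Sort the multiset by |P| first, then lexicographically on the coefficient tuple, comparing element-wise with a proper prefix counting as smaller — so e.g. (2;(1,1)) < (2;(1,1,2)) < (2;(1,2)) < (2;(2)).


The 14 primitive collections of Σ (r=7, n=2):

  P={1,3}:  v_{1} + v_{3} = 0 ; sig = (2;())
  P={4,7}:  v_{4} + v_{7} = 0 ; sig = (2;())
  P={5,6}:  v_{5} + v_{6} = 0 ; sig = (2;())
  P={1,2}:  v_{1} + v_{2} = v_{4} ; sig = (2;(1))
  P={1,4}:  v_{1} + v_{4} = v_{5} ; sig = (2;(1))
  P={1,6}:  v_{1} + v_{6} = v_{7} ; sig = (2;(1))
  P={2,7}:  v_{2} + v_{7} = v_{3} ; sig = (2;(1))
  P={3,4}:  v_{3} + v_{4} = v_{2} ; sig = (2;(1))
  P={3,5}:  v_{3} + v_{5} = v_{4} ; sig = (2;(1))
  P={3,7}:  v_{3} + v_{7} = v_{6} ; sig = (2;(1))
  P={4,6}:  v_{4} + v_{6} = v_{3} ; sig = (2;(1))
  P={5,7}:  v_{5} + v_{7} = v_{1} ; sig = (2;(1))
  P={2,5}:  v_{2} + v_{5} = 2·v_{4} ; sig = (2;(2))
  P={2,6}:  v_{2} + v_{6} = 2·v_{3} ; sig = (2;(2))

Signatures (|P|; sorted positive RHS coefficients), sorted:
    |P|=2: 14 collections, coeffs (), (), (), (1), (1), (1), (1), (1), (1), (1), (1), (1), (2), (2)


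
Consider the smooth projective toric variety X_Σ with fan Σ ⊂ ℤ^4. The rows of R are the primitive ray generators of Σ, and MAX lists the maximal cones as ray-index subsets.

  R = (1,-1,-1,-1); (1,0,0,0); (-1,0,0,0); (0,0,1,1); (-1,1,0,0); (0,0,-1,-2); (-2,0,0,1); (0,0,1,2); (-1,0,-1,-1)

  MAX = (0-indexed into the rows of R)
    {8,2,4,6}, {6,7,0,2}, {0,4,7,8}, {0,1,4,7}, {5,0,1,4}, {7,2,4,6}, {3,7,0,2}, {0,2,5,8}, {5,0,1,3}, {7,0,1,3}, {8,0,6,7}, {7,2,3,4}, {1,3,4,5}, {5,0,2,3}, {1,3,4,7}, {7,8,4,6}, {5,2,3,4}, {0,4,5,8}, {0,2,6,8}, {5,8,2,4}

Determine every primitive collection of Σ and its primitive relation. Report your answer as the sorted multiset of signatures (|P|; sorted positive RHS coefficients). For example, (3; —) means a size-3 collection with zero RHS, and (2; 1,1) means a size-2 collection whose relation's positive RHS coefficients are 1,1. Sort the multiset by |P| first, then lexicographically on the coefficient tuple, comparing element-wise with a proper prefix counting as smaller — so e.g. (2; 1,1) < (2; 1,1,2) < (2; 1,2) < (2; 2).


Σ has 11 primitive collections:

  {1,2}:  v_{1} + v_{2} = 0  ⟹  sig = (2; —)
  {5,7}:  v_{5} + v_{7} = 0  ⟹  sig = (2; —)
  {3,8}:  v_{3} + v_{8} = v_{2}  ⟹  sig = (2; 1)
  {1,6}:  v_{1} + v_{6} = v_{7} + v_{8}  ⟹  sig = (2; 1,1)
  {1,8}:  v_{1} + v_{8} = v_{0} + v_{4}  ⟹  sig = (2; 1,1)
  {5,6}:  v_{5} + v_{6} = v_{2} + v_{8}  ⟹  sig = (2; 1,1)
  {3,6}:  v_{3} + v_{6} = 2·v_{2} + v_{7}  ⟹  sig = (2; 1,2)
  {0,3,4}:  v_{0} + v_{3} + v_{4} = 0  ⟹  sig = (3; —)
  {0,2,4}:  v_{0} + v_{2} + v_{4} = v_{8}  ⟹  sig = (3; 1)
  {2,7,8}:  v_{2} + v_{7} + v_{8} = v_{6}  ⟹  sig = (3; 1)
  {0,4,6}:  v_{0} + v_{4} + v_{6} = v_{7} + 2·v_{8}  ⟹  sig = (3; 1,2)

Hence PRS(X_Σ) =
    (2; —)
    (2; —)
    (2; 1)
    (2; 1,1)
    (2; 1,1)
    (2; 1,1)
    (2; 1,2)
    (3; —)
    (3; 1)
    (3; 1)
    (3; 1,2)


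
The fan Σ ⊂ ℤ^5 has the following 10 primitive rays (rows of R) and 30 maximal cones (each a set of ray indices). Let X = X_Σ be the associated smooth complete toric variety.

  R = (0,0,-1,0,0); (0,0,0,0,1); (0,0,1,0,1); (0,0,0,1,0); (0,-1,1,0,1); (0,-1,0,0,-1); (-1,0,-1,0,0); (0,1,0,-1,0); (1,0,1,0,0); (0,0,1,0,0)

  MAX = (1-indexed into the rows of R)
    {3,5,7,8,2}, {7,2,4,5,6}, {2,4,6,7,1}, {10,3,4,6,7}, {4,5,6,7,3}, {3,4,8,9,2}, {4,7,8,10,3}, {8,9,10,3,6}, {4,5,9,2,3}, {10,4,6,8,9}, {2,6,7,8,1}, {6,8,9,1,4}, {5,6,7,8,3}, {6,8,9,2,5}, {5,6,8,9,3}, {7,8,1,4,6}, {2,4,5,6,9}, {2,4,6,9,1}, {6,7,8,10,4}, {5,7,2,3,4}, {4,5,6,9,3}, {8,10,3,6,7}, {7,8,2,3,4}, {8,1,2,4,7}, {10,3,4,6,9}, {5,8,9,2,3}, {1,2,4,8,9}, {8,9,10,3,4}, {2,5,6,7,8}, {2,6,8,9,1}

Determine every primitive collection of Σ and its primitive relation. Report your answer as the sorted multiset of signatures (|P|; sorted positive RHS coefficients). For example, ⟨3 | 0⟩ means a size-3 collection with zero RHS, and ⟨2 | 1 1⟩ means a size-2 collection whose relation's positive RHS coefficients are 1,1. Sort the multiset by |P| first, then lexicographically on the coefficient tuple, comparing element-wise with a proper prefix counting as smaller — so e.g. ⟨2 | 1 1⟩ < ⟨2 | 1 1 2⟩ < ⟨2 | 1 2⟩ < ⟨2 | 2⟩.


Δ(Σ) — 10 vertices, 10 min non-faces:

  {1,10}:  v_{1} + v_{10} = 0  so sig = ⟨2 | 0⟩
  {7,9}:  v_{7} + v_{9} = 0  so sig = ⟨2 | 0⟩
  {1,3}:  v_{1} + v_{3} = v_{2}  so sig = ⟨2 | 1⟩
  {2,10}:  v_{2} + v_{10} = v_{3}  so sig = ⟨2 | 1⟩
  {1,5}:  v_{1} + v_{5} = 2·v_{2} + v_{6}  so sig = ⟨2 | 1 2⟩
  {5,10}:  v_{5} + v_{10} = 2·v_{3} + v_{6}  so sig = ⟨2 | 1 2⟩
  {2,3,6}:  v_{2} + v_{3} + v_{6} = v_{5}  so sig = ⟨3 | 1⟩
  {4,5,8}:  v_{4} + v_{5} + v_{8} = v_{3}  so sig = ⟨3 | 1⟩
  {2,4,6,8}:  v_{2} + v_{4} + v_{6} + v_{8} = 0  so sig = ⟨4 | 0⟩
  {3,4,6,8}:  v_{3} + v_{4} + v_{6} + v_{8} = v_{10}  so sig = ⟨4 | 1⟩

Signatures (|P|; sorted positive RHS coefficients), sorted:
    |P|=2: 6 collections, coeffs (), (), (1), (1), (1,2), (1,2)
    |P|=3: 2 collections, coeffs (1), (1)
    |P|=4: 2 collections, coeffs (), (1)


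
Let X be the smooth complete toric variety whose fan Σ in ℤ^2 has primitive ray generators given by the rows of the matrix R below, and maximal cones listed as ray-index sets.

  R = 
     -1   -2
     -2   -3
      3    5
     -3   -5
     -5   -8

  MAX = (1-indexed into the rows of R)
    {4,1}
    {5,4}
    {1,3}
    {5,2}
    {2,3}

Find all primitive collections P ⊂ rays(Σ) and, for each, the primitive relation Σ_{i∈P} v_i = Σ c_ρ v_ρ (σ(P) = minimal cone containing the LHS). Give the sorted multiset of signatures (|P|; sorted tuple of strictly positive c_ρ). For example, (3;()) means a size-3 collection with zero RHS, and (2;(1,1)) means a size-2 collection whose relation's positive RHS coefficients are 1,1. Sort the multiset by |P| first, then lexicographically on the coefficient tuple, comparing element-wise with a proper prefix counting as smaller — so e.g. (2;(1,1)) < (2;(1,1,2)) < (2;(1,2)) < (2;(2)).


5 collections generate NE(X_Σ); each relation:

  P = {3,4}:  v_{3} + v_{4} = 0  so sig = (2;())
  P = {1,2}:  v_{1} + v_{2} = v_{4}  so sig = (2;(1))
  P = {2,4}:  v_{2} + v_{4} = v_{5}  so sig = (2;(1))
  P = {3,5}:  v_{3} + v_{5} = v_{2}  so sig = (2;(1))
  P = {1,5}:  v_{1} + v_{5} = 2·v_{4}  so sig = (2;(2))

Hence PRS(X_Σ) =
    (2;())
    (2;(1))
    (2;(1))
    (2;(1))
    (2;(2))


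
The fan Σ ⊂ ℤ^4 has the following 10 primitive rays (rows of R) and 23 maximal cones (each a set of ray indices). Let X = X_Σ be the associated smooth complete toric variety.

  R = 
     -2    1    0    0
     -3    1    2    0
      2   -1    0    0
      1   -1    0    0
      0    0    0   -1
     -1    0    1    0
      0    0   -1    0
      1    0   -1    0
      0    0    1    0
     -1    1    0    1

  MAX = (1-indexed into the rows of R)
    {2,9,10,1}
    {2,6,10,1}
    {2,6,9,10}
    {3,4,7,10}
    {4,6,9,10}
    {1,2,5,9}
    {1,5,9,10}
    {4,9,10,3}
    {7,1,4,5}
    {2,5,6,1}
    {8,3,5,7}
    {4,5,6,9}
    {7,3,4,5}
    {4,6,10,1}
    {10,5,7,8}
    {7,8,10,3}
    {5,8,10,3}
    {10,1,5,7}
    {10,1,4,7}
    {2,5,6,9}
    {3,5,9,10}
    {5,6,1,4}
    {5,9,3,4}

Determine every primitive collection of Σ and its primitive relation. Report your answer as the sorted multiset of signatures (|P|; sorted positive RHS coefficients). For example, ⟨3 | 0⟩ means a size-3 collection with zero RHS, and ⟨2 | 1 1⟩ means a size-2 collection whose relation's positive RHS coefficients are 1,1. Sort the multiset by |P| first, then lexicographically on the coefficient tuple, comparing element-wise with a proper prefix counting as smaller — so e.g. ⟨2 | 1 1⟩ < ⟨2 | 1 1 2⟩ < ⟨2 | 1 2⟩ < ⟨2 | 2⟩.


18 minimal non-faces of Δ(Σ) (on 10 rays):

  P = {1,3}:  v_{1} + v_{3} = 0  →  sig = ⟨2 | 0⟩
  P = {6,8}:  v_{6} + v_{8} = 0  →  sig = ⟨2 | 0⟩
  P = {7,9}:  v_{7} + v_{9} = 0  →  sig = ⟨2 | 0⟩
  P = {2,3}:  v_{2} + v_{3} = v_{6} + v_{9}  →  sig = ⟨2 | 1 1⟩
  P = {2,7}:  v_{2} + v_{7} = v_{1} + v_{6}  →  sig = ⟨2 | 1 1⟩
  P = {2,8}:  v_{2} + v_{8} = v_{1} + v_{9}  →  sig = ⟨2 | 1 1⟩
  P = {3,6}:  v_{3} + v_{6} = v_{4} + v_{9}  →  sig = ⟨2 | 1 1⟩
  P = {4,8}:  v_{4} + v_{8} = v_{3} + v_{7}  →  sig = ⟨2 | 1 1⟩
  P = {6,7}:  v_{6} + v_{7} = v_{1} + v_{4}  →  sig = ⟨2 | 1 1⟩
  P = {1,8}:  v_{1} + v_{8} = v_{5} + v_{7} + v_{10}  →  sig = ⟨2 | 1 1 1⟩
  P = {8,9}:  v_{8} + v_{9} = v_{3} + v_{5} + v_{10}  →  sig = ⟨2 | 1 1 1⟩
  P = {2,4}:  v_{2} + v_{4} = 2·v_{6}  →  sig = ⟨2 | 2⟩
  P = {4,5,10}:  v_{4} + v_{5} + v_{10} = 0  →  sig = ⟨3 | 0⟩
  P = {1,4,9}:  v_{1} + v_{4} + v_{9} = v_{6}  →  sig = ⟨3 | 1⟩
  P = {1,6,9}:  v_{1} + v_{6} + v_{9} = v_{2}  →  sig = ⟨3 | 1⟩
  P = {5,6,10}:  v_{5} + v_{6} + v_{10} = v_{1} + v_{9}  →  sig = ⟨3 | 1 1⟩
  P = {2,5,10}:  v_{2} + v_{5} + v_{10} = 2·v_{1} + 2·v_{9}  →  sig = ⟨3 | 2 2⟩
  P = {3,5,7,10}:  v_{3} + v_{5} + v_{7} + v_{10} = v_{8}  →  sig = ⟨4 | 1⟩

Signatures (|P|; sorted positive RHS coefficients), sorted:
    ⟨2 | 0⟩
    ⟨2 | 0⟩
    ⟨2 | 0⟩
    ⟨2 | 1 1⟩
    ⟨2 | 1 1⟩
    ⟨2 | 1 1⟩
    ⟨2 | 1 1⟩
    ⟨2 | 1 1⟩
    ⟨2 | 1 1⟩
    ⟨2 | 1 1 1⟩
    ⟨2 | 1 1 1⟩
    ⟨2 | 2⟩
    ⟨3 | 0⟩
    ⟨3 | 1⟩
    ⟨3 | 1⟩
    ⟨3 | 1 1⟩
    ⟨3 | 2 2⟩
    ⟨4 | 1⟩


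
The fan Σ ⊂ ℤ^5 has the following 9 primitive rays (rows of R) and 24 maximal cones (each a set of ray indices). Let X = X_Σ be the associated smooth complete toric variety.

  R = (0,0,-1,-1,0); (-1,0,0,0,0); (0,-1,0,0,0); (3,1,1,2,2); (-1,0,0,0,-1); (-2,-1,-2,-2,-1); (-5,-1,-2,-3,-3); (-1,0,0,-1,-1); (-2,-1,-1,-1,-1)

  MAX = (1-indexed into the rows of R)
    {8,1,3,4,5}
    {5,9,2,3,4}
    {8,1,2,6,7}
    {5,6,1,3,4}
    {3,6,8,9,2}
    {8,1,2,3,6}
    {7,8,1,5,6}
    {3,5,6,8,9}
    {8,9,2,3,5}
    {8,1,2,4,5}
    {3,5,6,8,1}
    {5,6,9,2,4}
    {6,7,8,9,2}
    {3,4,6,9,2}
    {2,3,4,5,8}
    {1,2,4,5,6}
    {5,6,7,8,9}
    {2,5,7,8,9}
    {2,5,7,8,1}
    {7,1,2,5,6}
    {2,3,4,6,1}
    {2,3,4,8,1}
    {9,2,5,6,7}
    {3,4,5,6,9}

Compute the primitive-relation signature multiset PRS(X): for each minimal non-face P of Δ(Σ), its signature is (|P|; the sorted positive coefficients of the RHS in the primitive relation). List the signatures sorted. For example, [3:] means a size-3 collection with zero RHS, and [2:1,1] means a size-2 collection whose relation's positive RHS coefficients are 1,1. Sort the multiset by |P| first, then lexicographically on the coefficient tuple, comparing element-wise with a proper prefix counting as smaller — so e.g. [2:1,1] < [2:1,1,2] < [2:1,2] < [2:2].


Δ(Σ) — 9 vertices, 8 min non-faces:

  P={1,9}:  v_{1} + v_{9} = v_{6} ; sig = [2:1]
  P={4,7}:  v_{4} + v_{7} = v_{1} + v_{2} + v_{5} ; sig = [2:1,1,1]
  P={3,7}:  v_{3} + v_{7} = v_{8} + 2·v_{9} ; sig = [2:1,2]
  P={4,8,9}:  v_{4} + v_{8} + v_{9} = 0 ; sig = [3:]
  P={4,6,8}:  v_{4} + v_{6} + v_{8} = v_{1} ; sig = [3:1]
  P={1,2,3,5}:  v_{1} + v_{2} + v_{3} + v_{5} = v_{9} ; sig = [4:1]
  P={2,5,6,8}:  v_{2} + v_{5} + v_{6} + v_{8} = v_{7} ; sig = [4:1]
  P={2,3,5,6}:  v_{2} + v_{3} + v_{5} + v_{6} = 2·v_{9} ; sig = [4:2]

Sorted signature multiset PRS(X):
    |P|=2: 3 collections, coeffs (1), (1,1,1), (1,2)
    |P|=3: 2 collections, coeffs (), (1)
    |P|=4: 3 collections, coeffs (1), (1), (2)


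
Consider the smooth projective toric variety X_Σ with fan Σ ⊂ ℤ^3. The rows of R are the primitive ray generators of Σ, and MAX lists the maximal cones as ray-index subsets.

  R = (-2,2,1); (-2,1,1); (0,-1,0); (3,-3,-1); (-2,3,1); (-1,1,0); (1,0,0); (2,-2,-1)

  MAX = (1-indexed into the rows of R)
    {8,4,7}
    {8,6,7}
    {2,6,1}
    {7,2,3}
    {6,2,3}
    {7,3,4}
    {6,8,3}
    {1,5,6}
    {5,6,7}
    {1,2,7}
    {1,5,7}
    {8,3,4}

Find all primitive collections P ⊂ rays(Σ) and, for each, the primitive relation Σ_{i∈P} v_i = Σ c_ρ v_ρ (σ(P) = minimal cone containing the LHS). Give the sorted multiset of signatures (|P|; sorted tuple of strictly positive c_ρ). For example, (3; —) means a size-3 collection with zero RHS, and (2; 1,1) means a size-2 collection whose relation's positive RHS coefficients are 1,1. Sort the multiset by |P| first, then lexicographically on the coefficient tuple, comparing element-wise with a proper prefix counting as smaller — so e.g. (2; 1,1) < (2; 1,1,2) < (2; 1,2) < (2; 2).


Σ has 14 primitive collections:

  P = {1,8}:  v_{1} + v_{8} = 0 — sig = (2; —)
  P = {1,3}:  v_{1} + v_{3} = v_{2} — sig = (2; 1)
  P = {2,8}:  v_{2} + v_{8} = v_{3} — sig = (2; 1)
  P = {3,5}:  v_{3} + v_{5} = v_{1} — sig = (2; 1)
  P = {4,5}:  v_{4} + v_{5} = v_{7} — sig = (2; 1)
  P = {4,6}:  v_{4} + v_{6} = v_{8} — sig = (2; 1)
  P = {1,4}:  v_{1} + v_{4} = v_{3} + v_{7} — sig = (2; 1,1)
  P = {5,8}:  v_{5} + v_{8} = v_{6} + v_{7} — sig = (2; 1,1)
  P = {2,4}:  v_{2} + v_{4} = 2·v_{3} + v_{7} — sig = (2; 1,2)
  P = {2,5}:  v_{2} + v_{5} = 2·v_{1} — sig = (2; 2)
  P = {3,6,7}:  v_{3} + v_{6} + v_{7} = 0 — sig = (3; —)
  P = {1,6,7}:  v_{1} + v_{6} + v_{7} = v_{5} — sig = (3; 1)
  P = {2,6,7}:  v_{2} + v_{6} + v_{7} = v_{1} — sig = (3; 1)
  P = {3,7,8}:  v_{3} + v_{7} + v_{8} = v_{4} — sig = (3; 1)

so the primitive-relation signature multiset is
    (2; —)
    (2; 1)
    (2; 1)
    (2; 1)
    (2; 1)
    (2; 1)
    (2; 1,1)
    (2; 1,1)
    (2; 1,2)
    (2; 2)
    (3; —)
    (3; 1)
    (3; 1)
    (3; 1)


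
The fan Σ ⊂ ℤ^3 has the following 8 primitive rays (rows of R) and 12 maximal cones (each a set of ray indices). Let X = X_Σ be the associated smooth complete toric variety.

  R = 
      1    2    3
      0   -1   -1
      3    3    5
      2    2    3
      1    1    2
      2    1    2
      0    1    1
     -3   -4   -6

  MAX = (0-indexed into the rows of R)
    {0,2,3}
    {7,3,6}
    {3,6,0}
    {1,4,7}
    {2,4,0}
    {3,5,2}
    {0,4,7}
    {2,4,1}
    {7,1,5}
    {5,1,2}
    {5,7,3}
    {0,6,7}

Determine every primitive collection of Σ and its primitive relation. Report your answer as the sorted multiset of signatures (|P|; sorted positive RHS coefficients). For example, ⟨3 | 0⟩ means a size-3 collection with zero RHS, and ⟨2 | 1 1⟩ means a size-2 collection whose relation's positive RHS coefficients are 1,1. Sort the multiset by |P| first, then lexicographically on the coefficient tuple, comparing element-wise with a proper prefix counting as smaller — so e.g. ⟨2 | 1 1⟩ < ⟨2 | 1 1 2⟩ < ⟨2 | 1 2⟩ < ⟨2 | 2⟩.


The 11 primitive collections of Σ (r=8, n=3):

  {1,6}:  v_{1} + v_{6} = 0  →  sig = ⟨2 | 0⟩
  {0,1}:  v_{0} + v_{1} = v_{4}  →  sig = ⟨2 | 1⟩
  {0,5}:  v_{0} + v_{5} = v_{2}  →  sig = ⟨2 | 1⟩
  {1,3}:  v_{1} + v_{3} = v_{5}  →  sig = ⟨2 | 1⟩
  {2,7}:  v_{2} + v_{7} = v_{1}  →  sig = ⟨2 | 1⟩
  {3,4}:  v_{3} + v_{4} = v_{2}  →  sig = ⟨2 | 1⟩
  {4,6}:  v_{4} + v_{6} = v_{0}  →  sig = ⟨2 | 1⟩
  {5,6}:  v_{5} + v_{6} = v_{3}  →  sig = ⟨2 | 1⟩
  {2,6}:  v_{2} + v_{6} = v_{0} + v_{3}  →  sig = ⟨2 | 1 1⟩
  {4,5}:  v_{4} + v_{5} = v_{1} + v_{2}  →  sig = ⟨2 | 1 1⟩
  {0,3,7}:  v_{0} + v_{3} + v_{7} = 0  →  sig = ⟨3 | 0⟩

Signatures (|P|; sorted positive RHS coefficients), sorted:
    |P|=2: 10 collections, coeffs (), (1), (1), (1), (1), (1), (1), (1), (1,1), (1,1)
    |P|=3: 1 collection, coeffs ()


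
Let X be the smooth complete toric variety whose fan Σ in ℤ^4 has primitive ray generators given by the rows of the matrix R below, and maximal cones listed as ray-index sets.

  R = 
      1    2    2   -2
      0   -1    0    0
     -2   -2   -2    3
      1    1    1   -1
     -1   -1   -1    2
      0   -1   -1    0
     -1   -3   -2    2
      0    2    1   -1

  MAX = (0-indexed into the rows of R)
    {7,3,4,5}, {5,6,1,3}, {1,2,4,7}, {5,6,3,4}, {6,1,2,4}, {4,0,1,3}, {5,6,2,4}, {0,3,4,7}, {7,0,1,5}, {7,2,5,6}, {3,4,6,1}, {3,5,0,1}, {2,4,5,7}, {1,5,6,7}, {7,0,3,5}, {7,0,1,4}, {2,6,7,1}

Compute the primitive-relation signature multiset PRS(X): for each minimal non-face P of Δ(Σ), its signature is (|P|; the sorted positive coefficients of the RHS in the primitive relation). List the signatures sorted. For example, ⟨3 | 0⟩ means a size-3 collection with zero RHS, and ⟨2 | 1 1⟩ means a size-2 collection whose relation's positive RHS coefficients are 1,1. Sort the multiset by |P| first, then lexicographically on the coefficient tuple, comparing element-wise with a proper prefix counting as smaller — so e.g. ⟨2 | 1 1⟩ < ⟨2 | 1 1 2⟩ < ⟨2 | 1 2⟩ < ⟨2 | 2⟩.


Σ has 9 primitive collections:

  P = {0,6}:  v_{0} + v_{6} = v_{1}  ⇒ sig = ⟨2 | 1⟩
  P = {2,3}:  v_{2} + v_{3} = v_{4}  ⇒ sig = ⟨2 | 1⟩
  P = {0,2}:  v_{0} + v_{2} = v_{1} + v_{4} + v_{7}  ⇒ sig = ⟨2 | 1 1 1⟩
  P = {0,4,5}:  v_{0} + v_{4} + v_{5} = 0  ⇒ sig = ⟨3 | 0⟩
  P = {3,6,7}:  v_{3} + v_{6} + v_{7} = 0  ⇒ sig = ⟨3 | 0⟩
  P = {1,3,7}:  v_{1} + v_{3} + v_{7} = v_{0}  ⇒ sig = ⟨3 | 1⟩
  P = {1,4,5}:  v_{1} + v_{4} + v_{5} = v_{6}  ⇒ sig = ⟨3 | 1⟩
  P = {4,6,7}:  v_{4} + v_{6} + v_{7} = v_{2}  ⇒ sig = ⟨3 | 1⟩
  P = {1,2,5}:  v_{1} + v_{2} + v_{5} = 2·v_{6} + v_{7}  ⇒ sig = ⟨3 | 1 2⟩

Hence PRS(X_Σ) =
[⟨2 | 1⟩, ⟨2 | 1⟩, ⟨2 | 1 1 1⟩, ⟨3 | 0⟩, ⟨3 | 0⟩, ⟨3 | 1⟩, ⟨3 | 1⟩, ⟨3 | 1⟩, ⟨3 | 1 2⟩]


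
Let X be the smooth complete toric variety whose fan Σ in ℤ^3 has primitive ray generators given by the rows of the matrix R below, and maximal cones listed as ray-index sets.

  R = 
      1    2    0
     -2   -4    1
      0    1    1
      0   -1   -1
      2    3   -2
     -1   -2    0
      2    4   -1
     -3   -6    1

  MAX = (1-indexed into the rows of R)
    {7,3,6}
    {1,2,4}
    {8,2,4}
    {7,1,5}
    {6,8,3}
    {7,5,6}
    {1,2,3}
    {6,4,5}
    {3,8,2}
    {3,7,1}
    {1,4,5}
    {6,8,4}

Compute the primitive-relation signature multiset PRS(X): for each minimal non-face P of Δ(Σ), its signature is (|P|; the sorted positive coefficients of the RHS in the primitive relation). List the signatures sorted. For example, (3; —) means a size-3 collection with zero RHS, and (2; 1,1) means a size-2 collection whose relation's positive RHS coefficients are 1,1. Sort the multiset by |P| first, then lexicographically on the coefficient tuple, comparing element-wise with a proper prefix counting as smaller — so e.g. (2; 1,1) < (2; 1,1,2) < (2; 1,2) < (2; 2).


Primitive collections (10):

  P={1,6}:  v_{1} + v_{6} = 0 ; sig = (2; —)
  P={2,7}:  v_{2} + v_{7} = 0 ; sig = (2; —)
  P={3,4}:  v_{3} + v_{4} = 0 ; sig = (2; —)
  P={1,8}:  v_{1} + v_{8} = v_{2} ; sig = (2; 1)
  P={2,5}:  v_{2} + v_{5} = v_{4} ; sig = (2; 1)
  P={2,6}:  v_{2} + v_{6} = v_{8} ; sig = (2; 1)
  P={3,5}:  v_{3} + v_{5} = v_{7} ; sig = (2; 1)
  P={4,7}:  v_{4} + v_{7} = v_{5} ; sig = (2; 1)
  P={7,8}:  v_{7} + v_{8} = v_{6} ; sig = (2; 1)
  P={5,8}:  v_{5} + v_{8} = v_{4} + v_{6} ; sig = (2; 1,1)

Sorted signature multiset PRS(X):
    (2; —)
    (2; —)
    (2; —)
    (2; 1)
    (2; 1)
    (2; 1)
    (2; 1)
    (2; 1)
    (2; 1)
    (2; 1,1)


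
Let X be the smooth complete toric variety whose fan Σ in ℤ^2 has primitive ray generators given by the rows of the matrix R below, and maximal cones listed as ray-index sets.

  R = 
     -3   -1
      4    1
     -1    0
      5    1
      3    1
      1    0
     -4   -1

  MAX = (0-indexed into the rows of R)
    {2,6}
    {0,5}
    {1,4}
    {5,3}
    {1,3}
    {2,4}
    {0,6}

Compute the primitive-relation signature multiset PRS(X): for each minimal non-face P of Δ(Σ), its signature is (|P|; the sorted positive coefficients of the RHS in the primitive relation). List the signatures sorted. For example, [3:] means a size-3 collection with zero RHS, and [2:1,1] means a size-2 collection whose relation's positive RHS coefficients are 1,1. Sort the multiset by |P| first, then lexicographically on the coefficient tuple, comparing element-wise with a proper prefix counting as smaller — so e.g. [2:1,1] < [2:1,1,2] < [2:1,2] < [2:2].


Minimal non-faces — 14 found among 7 rays, 7 max cones:

  {0,4}:  v_{0} + v_{4} = 0  ⟹  sig = [2:]
  {1,6}:  v_{1} + v_{6} = 0  ⟹  sig = [2:]
  {2,5}:  v_{2} + v_{5} = 0  ⟹  sig = [2:]
  {0,1}:  v_{0} + v_{1} = v_{5}  ⟹  sig = [2:1]
  {0,2}:  v_{0} + v_{2} = v_{6}  ⟹  sig = [2:1]
  {1,2}:  v_{1} + v_{2} = v_{4}  ⟹  sig = [2:1]
  {1,5}:  v_{1} + v_{5} = v_{3}  ⟹  sig = [2:1]
  {2,3}:  v_{2} + v_{3} = v_{1}  ⟹  sig = [2:1]
  {3,6}:  v_{3} + v_{6} = v_{5}  ⟹  sig = [2:1]
  {4,5}:  v_{4} + v_{5} = v_{1}  ⟹  sig = [2:1]
  {4,6}:  v_{4} + v_{6} = v_{2}  ⟹  sig = [2:1]
  {5,6}:  v_{5} + v_{6} = v_{0}  ⟹  sig = [2:1]
  {0,3}:  v_{0} + v_{3} = 2·v_{5}  ⟹  sig = [2:2]
  {3,4}:  v_{3} + v_{4} = 2·v_{1}  ⟹  sig = [2:2]

Sorted signature multiset PRS(X):
[[2:], [2:], [2:], [2:1], [2:1], [2:1], [2:1], [2:1], [2:1], [2:1], [2:1], [2:1], [2:2], [2:2]]


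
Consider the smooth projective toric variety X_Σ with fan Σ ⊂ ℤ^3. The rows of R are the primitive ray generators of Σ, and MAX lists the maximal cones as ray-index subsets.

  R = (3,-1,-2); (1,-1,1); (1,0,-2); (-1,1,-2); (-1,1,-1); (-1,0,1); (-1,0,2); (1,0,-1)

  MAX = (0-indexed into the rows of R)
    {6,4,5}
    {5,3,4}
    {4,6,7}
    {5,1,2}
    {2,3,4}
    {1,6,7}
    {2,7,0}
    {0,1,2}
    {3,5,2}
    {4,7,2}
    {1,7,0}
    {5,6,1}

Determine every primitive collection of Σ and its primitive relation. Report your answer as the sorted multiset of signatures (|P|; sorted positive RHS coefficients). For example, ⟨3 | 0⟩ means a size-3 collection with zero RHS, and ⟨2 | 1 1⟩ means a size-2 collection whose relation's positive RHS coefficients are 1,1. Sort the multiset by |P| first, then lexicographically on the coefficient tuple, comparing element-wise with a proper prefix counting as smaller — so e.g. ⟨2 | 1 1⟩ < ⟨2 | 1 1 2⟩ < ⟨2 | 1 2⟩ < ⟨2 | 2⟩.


Σ has 12 primitive collections:

  • {1,4}:  v_{1} + v_{4} = 0  ⇒ sig = ⟨2 | 0⟩
  • {2,6}:  v_{2} + v_{6} = 0  ⇒ sig = ⟨2 | 0⟩
  • {5,7}:  v_{5} + v_{7} = 0  ⇒ sig = ⟨2 | 0⟩
  • {0,4}:  v_{0} + v_{4} = v_{2} + v_{7}  ⇒ sig = ⟨2 | 1 1⟩
  • {0,5}:  v_{0} + v_{5} = v_{1} + v_{2}  ⇒ sig = ⟨2 | 1 1⟩
  • {0,6}:  v_{0} + v_{6} = v_{1} + v_{7}  ⇒ sig = ⟨2 | 1 1⟩
  • {1,3}:  v_{1} + v_{3} = v_{2} + v_{5}  ⇒ sig = ⟨2 | 1 1⟩
  • {3,6}:  v_{3} + v_{6} = v_{4} + v_{5}  ⇒ sig = ⟨2 | 1 1⟩
  • {3,7}:  v_{3} + v_{7} = v_{2} + v_{4}  ⇒ sig = ⟨2 | 1 1⟩
  • {0,3}:  v_{0} + v_{3} = 2·v_{2}  ⇒ sig = ⟨2 | 2⟩
  • {1,2,7}:  v_{1} + v_{2} + v_{7} = v_{0}  ⇒ sig = ⟨3 | 1⟩
  • {2,4,5}:  v_{2} + v_{4} + v_{5} = v_{3}  ⇒ sig = ⟨3 | 1⟩

Sorted signature multiset PRS(X):
{ ⟨2 | 0⟩ ×3,  ⟨2 | 1 1⟩ ×6,  ⟨2 | 2⟩,  ⟨3 | 1⟩ ×2 }


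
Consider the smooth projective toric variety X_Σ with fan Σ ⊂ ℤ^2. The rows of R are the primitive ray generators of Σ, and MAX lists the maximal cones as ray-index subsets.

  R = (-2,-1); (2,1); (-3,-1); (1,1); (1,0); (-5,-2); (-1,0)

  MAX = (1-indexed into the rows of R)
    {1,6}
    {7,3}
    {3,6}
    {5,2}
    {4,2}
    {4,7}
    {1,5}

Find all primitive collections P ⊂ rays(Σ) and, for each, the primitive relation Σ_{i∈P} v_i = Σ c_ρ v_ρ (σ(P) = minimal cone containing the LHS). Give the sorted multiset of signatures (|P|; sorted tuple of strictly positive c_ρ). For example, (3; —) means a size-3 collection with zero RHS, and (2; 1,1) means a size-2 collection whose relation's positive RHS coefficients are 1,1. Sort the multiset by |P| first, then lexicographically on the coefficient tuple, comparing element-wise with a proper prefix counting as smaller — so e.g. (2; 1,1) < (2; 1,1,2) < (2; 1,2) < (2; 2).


The 14 primitive collections of Σ (r=7, n=2):

  {1,2}:  v_{1} + v_{2} = 0  ⟹  sig = (2; —)
  {5,7}:  v_{5} + v_{7} = 0  ⟹  sig = (2; —)
  {1,3}:  v_{1} + v_{3} = v_{6}  ⟹  sig = (2; 1)
  {1,4}:  v_{1} + v_{4} = v_{7}  ⟹  sig = (2; 1)
  {1,7}:  v_{1} + v_{7} = v_{3}  ⟹  sig = (2; 1)
  {2,3}:  v_{2} + v_{3} = v_{7}  ⟹  sig = (2; 1)
  {2,6}:  v_{2} + v_{6} = v_{3}  ⟹  sig = (2; 1)
  {2,7}:  v_{2} + v_{7} = v_{4}  ⟹  sig = (2; 1)
  {3,5}:  v_{3} + v_{5} = v_{1}  ⟹  sig = (2; 1)
  {4,5}:  v_{4} + v_{5} = v_{2}  ⟹  sig = (2; 1)
  {4,6}:  v_{4} + v_{6} = v_{3} + v_{7}  ⟹  sig = (2; 1,1)
  {3,4}:  v_{3} + v_{4} = 2·v_{7}  ⟹  sig = (2; 2)
  {5,6}:  v_{5} + v_{6} = 2·v_{1}  ⟹  sig = (2; 2)
  {6,7}:  v_{6} + v_{7} = 2·v_{3}  ⟹  sig = (2; 2)

so the primitive-relation signature multiset is
    (2; —)
    (2; —)
    (2; 1)
    (2; 1)
    (2; 1)
    (2; 1)
    (2; 1)
    (2; 1)
    (2; 1)
    (2; 1)
    (2; 1,1)
    (2; 2)
    (2; 2)
    (2; 2)


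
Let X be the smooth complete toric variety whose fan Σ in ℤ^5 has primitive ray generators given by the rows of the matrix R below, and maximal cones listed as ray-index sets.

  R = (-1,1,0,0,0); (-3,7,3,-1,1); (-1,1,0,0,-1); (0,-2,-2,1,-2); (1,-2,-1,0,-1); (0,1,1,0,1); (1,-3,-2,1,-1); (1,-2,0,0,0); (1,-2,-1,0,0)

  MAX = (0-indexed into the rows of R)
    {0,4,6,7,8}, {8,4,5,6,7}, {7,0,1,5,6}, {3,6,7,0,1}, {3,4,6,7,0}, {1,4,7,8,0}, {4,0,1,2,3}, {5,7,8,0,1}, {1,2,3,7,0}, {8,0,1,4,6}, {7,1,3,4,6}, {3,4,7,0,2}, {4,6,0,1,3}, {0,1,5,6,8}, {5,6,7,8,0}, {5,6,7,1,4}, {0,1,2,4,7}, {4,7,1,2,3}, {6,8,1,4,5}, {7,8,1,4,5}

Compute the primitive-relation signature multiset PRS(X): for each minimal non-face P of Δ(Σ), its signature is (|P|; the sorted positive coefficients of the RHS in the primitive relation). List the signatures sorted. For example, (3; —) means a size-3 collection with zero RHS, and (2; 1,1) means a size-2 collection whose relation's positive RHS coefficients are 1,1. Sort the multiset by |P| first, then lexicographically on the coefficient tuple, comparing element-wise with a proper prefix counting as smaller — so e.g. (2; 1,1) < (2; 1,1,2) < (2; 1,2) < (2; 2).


9 minimal non-faces of Δ(Σ) (on 9 rays):

  P = {2,6}:  v_{2} + v_{6} = v_{3}  ⟹  sig = (2; 1)
  P = {2,8}:  v_{2} + v_{8} = v_{0} + v_{4}  ⟹  sig = (2; 1,1)
  P = {2,5}:  v_{2} + v_{5} = v_{1} + v_{6} + v_{7}  ⟹  sig = (2; 1,1,1)
  P = {3,8}:  v_{3} + v_{8} = v_{0} + v_{4} + v_{6}  ⟹  sig = (2; 1,1,1)
  P = {3,5}:  v_{3} + v_{5} = v_{1} + 2·v_{6} + v_{7}  ⟹  sig = (2; 1,1,2)
  P = {0,4,5}:  v_{0} + v_{4} + v_{5} = 0  ⟹  sig = (3; —)
  P = {1,6,7,8}:  v_{1} + v_{6} + v_{7} + v_{8} = 0  ⟹  sig = (4; —)
  P = {0,1,4,6,7}:  v_{0} + v_{1} + v_{4} + v_{6} + v_{7} = v_{2}  ⟹  sig = (5; 1)
  P = {0,1,3,4,7}:  v_{0} + v_{1} + v_{3} + v_{4} + v_{7} = 2·v_{2}  ⟹  sig = (5; 2)

so the primitive-relation signature multiset is
{ (2; 1),  (2; 1,1),  (2; 1,1,1) ×2,  (2; 1,1,2),  (3; —),  (4; —),  (5; 1),  (5; 2) }


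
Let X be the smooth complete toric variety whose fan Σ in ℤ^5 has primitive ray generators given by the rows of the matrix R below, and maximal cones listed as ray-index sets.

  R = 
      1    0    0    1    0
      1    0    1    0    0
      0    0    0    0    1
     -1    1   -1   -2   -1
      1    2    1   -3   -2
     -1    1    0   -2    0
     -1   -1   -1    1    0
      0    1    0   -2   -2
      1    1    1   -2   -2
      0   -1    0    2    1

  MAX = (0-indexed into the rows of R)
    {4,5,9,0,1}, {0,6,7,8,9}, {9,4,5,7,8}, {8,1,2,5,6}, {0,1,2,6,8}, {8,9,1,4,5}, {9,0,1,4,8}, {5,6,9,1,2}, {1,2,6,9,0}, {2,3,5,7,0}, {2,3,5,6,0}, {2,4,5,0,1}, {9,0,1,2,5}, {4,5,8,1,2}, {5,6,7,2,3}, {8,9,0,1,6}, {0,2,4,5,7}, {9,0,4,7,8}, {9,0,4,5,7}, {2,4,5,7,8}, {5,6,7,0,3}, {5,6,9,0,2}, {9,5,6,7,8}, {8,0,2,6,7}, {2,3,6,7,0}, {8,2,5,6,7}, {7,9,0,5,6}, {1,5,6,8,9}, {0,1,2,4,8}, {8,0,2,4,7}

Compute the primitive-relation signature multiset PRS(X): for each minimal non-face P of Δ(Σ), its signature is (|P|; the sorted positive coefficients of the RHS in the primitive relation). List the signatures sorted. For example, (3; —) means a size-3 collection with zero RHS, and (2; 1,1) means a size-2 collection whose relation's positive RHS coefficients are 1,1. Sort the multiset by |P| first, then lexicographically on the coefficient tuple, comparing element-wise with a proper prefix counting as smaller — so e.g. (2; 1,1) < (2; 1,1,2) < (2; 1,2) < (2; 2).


|primitive collections| = 12. Relations:

  P = {1,7}:  v_{1} + v_{7} = v_{8} — sig = (2; 1)
  P = {4,6}:  v_{4} + v_{6} = v_{7} — sig = (2; 1)
  P = {1,3}:  v_{1} + v_{3} = v_{2} + v_{7} — sig = (2; 1,1)
  P = {3,9}:  v_{3} + v_{9} = v_{0} + v_{5} + v_{6} — sig = (2; 1,1,1)
  P = {3,4}:  v_{3} + v_{4} = v_{0} + v_{2} + v_{5} + 2·v_{7} — sig = (2; 1,1,1,2)
  P = {3,8}:  v_{3} + v_{8} = v_{2} + 2·v_{7} — sig = (2; 1,2)
  P = {2,7,9}:  v_{2} + v_{7} + v_{9} = 0 — sig = (3; —)
  P = {0,5,8}:  v_{0} + v_{5} + v_{8} = v_{4} — sig = (3; 1)
  P = {2,8,9}:  v_{2} + v_{8} + v_{9} = v_{1} — sig = (3; 1)
  P = {2,4,9}:  v_{2} + v_{4} + v_{9} = v_{0} + v_{1} + v_{5} — sig = (3; 1,1,1)
  P = {0,1,5,6}:  v_{0} + v_{1} + v_{5} + v_{6} = 0 — sig = (4; —)
  P = {0,2,5,6,7}:  v_{0} + v_{2} + v_{5} + v_{6} + v_{7} = v_{3} — sig = (5; 1)

so the primitive-relation signature multiset is
{ (2; 1) ×2,  (2; 1,1),  (2; 1,1,1),  (2; 1,1,1,2),  (2; 1,2),  (3; —),  (3; 1) ×2,  (3; 1,1,1),  (4; —),  (5; 1) }


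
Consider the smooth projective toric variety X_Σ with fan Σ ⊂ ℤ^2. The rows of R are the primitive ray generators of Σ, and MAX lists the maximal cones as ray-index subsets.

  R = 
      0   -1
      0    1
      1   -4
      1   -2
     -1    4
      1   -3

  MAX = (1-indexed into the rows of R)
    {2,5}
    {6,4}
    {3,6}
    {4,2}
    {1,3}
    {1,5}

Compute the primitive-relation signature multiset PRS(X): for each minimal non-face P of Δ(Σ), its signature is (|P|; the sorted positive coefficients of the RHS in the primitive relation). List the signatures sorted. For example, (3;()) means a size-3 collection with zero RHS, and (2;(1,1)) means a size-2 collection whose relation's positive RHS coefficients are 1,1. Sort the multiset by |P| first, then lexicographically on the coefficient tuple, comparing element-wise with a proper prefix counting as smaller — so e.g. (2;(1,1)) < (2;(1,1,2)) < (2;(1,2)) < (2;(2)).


9 minimal non-faces of Δ(Σ) (on 6 rays):

  • {1,2}:  v_{1} + v_{2} = 0  so sig = (2;())
  • {3,5}:  v_{3} + v_{5} = 0  so sig = (2;())
  • {1,4}:  v_{1} + v_{4} = v_{6}  so sig = (2;(1))
  • {1,6}:  v_{1} + v_{6} = v_{3}  so sig = (2;(1))
  • {2,3}:  v_{2} + v_{3} = v_{6}  so sig = (2;(1))
  • {2,6}:  v_{2} + v_{6} = v_{4}  so sig = (2;(1))
  • {5,6}:  v_{5} + v_{6} = v_{2}  so sig = (2;(1))
  • {3,4}:  v_{3} + v_{4} = 2·v_{6}  so sig = (2;(2))
  • {4,5}:  v_{4} + v_{5} = 2·v_{2}  so sig = (2;(2))

Hence PRS(X_Σ) =
{ (2;()) ×2,  (2;(1)) ×5,  (2;(2)) ×2 }
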